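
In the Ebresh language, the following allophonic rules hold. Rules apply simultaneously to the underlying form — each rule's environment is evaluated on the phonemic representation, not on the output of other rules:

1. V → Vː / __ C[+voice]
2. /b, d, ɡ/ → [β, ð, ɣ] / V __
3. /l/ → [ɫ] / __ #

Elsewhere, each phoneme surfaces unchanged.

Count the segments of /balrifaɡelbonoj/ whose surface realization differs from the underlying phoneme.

Segments that undergo a rule: /a/ → [aː] (rule 1); /a/ → [aː] (rule 1); /ɡ/ → [ɣ] (rule 2); /e/ → [eː] (rule 1); /o/ → [oː] (rule 1); /o/ → [oː] (rule 1).
All other segments surface unchanged.

6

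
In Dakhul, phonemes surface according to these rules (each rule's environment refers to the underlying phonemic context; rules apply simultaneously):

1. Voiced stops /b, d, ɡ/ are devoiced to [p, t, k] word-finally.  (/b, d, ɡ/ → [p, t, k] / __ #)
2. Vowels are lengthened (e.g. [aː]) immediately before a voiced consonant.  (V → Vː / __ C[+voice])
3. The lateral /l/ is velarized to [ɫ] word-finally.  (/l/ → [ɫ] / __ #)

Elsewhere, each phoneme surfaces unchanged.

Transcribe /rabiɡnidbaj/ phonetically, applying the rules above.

[raːbiːɡniːdbaːj]

/r/ (word-initial): no rule targets it → [r].
Rule 2 applies to /a/ (between /r/ and /b/: before a voiced consonant) → [aː].
/b/ (between /a/ and /i/) fails the environment for rule 1, so it stays [b].
Rule 2 applies to /i/ (between /b/ and /ɡ/: before a voiced consonant) → [iː].
/ɡ/ — between /i/ and /n/; rule 1 does not apply here → [ɡ].
/n/ (between /ɡ/ and /i/): no rule targets it → [n].
/i/ meets the environment for rule 2 (before a voiced consonant) → [iː].
/d/ — between /i/ and /b/; rule 1 does not apply here → [d].
/b/ (between /d/ and /a/): rule 1 targets it, but not word-finally → unchanged [b].
/a/ — between /b/ and /j/, before a voiced consonant — surfaces as [aː] (rule 2).
/j/ (word-final) is unaffected → [j].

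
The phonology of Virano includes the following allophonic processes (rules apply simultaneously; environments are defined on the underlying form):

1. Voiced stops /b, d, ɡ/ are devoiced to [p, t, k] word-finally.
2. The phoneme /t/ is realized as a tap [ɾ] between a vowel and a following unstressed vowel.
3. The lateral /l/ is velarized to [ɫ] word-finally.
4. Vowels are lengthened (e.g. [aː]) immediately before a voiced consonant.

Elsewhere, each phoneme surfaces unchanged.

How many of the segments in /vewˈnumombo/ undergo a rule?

Segments that undergo a rule: /e/ → [eː] (rule 4); /u/ → [uː] (rule 4); /o/ → [oː] (rule 4).
All other segments surface unchanged.

3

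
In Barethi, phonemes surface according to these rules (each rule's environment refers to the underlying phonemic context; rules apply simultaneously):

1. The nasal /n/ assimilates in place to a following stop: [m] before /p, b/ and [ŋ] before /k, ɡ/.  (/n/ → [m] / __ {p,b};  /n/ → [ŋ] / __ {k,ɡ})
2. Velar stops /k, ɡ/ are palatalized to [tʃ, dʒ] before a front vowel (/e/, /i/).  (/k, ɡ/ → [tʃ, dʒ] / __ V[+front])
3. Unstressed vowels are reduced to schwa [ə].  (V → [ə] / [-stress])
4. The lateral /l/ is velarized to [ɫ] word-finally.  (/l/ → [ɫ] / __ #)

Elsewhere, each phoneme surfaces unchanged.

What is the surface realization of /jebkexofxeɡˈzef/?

/j/ — not in any rule's target class → [j].
/e/ — between /j/ and /b/, in an unstressed syllable — surfaces as [ə] (rule 3).
/b/ stays [b].
/k/ — between /b/ and /e/, before a front vowel — surfaces as [tʃ] (rule 2).
/e/ (between /k/ and /x/) occurs in an unstressed syllable → [ə] by rule 3.
/x/ stays [x].
/o/ (between /x/ and /f/) occurs in an unstressed syllable → [ə] by rule 3.
/f/ stays [f].
/x/ (between /f/ and /e/): no rule targets it → [x].
Rule 3 applies to /e/ (between /x/ and /ɡ/: in an unstressed syllable) → [ə].
/ɡ/ (between /e/ and /z/) fails the environment for rule 2, so it stays [ɡ].
/z/ — not in any rule's target class → [z].
/e/ (between /z/ and /f/) is in the target of rule 3 but the environment (in an unstressed syllable) is not met → [e].
/f/ (word-final) is unaffected → [f].

[jəbtʃəxəfxəɡˈzef]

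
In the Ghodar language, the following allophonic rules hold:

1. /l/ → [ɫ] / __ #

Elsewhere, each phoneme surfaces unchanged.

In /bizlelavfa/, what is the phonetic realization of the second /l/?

/l/ — between /e/ and /a/; rule 1 does not apply here → [l].

[l]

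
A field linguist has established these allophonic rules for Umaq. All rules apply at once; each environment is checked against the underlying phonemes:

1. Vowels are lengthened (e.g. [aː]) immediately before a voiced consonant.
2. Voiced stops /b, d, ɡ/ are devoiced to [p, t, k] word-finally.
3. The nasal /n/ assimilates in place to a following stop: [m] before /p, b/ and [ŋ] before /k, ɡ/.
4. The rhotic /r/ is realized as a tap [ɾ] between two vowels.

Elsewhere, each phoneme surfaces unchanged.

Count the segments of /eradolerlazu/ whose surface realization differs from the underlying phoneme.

6

Segments that undergo a rule: /e/ → [eː] (rule 1); /r/ → [ɾ] (rule 4); /a/ → [aː] (rule 1); /o/ → [oː] (rule 1); /e/ → [eː] (rule 1); /a/ → [aː] (rule 1).
All other segments surface unchanged.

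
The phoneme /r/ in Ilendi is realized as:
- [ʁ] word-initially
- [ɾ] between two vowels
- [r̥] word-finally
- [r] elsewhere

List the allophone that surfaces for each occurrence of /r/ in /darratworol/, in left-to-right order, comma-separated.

[r], [r], [ɾ]

Occurrence 1 (position 3): no conditioning environment matches → elsewhere allophone [r].
Occurrence 2 (position 4): no conditioning environment matches → elsewhere allophone [r].
Occurrence 3 (position 9): between two vowels → [ɾ].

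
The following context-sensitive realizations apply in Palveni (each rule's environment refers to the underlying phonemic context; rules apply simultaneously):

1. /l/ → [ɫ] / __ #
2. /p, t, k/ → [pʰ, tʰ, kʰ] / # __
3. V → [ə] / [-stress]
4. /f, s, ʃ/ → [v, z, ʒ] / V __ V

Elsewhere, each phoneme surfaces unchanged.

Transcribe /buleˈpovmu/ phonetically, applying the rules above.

[bələˈpovmə]

/b/ (word-initial) is unaffected → [b].
/u/ (between /b/ and /l/) occurs in an unstressed syllable → [ə] by rule 3.
/l/ (between /u/ and /e/): rule 1 targets it, but not word-finally → unchanged [l].
/e/ (between /l/ and /p/): in an unstressed syllable, so rule 3 applies → [ə].
/p/ (between /e/ and /o/): rule 2 targets it, but not word-initially → unchanged [p].
/o/ — between /p/ and /v/; rule 3 does not apply here → [o].
/v/ — not in any rule's target class → [v].
/m/ — not in any rule's target class → [m].
Rule 3 applies to /u/ (word-final: in an unstressed syllable) → [ə].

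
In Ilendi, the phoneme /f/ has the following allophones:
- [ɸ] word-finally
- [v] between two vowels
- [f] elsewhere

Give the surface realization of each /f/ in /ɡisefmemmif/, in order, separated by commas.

[f], [ɸ]

Occurrence 1 (position 5): no conditioning environment matches → elsewhere allophone [f].
Occurrence 2 (position 11): word-finally → [ɸ].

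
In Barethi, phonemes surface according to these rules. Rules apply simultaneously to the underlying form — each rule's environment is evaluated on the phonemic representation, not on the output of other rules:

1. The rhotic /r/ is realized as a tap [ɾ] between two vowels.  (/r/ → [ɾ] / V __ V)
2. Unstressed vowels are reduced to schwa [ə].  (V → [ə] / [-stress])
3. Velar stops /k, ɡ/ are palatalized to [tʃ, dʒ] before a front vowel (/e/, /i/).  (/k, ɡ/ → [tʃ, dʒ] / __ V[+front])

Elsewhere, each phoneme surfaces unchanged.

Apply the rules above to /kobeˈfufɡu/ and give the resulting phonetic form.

[kəbəˈfufɡə]

/k/ (word-initial) fails the environment for rule 3, so it stays [k].
/o/ meets the environment for rule 2 (in an unstressed syllable) → [ə].
/e/ — between /b/ and /f/, in an unstressed syllable — surfaces as [ə] (rule 2).
/u/ (between /f/ and /f/) is in the target of rule 2 but the environment (in an unstressed syllable) is not met → [u].
/ɡ/ (between /f/ and /u/): rule 3 targets it, but not before a front vowel → unchanged [ɡ].
Rule 2 applies to /u/ (word-final: in an unstressed syllable) → [ə].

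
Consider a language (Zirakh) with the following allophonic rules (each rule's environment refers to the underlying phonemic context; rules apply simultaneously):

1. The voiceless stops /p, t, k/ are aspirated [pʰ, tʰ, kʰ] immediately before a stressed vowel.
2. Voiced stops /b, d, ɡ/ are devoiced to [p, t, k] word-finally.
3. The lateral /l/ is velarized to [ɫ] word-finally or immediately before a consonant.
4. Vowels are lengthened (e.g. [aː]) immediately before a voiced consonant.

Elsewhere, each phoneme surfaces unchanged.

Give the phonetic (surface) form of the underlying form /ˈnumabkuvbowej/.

/n/ stays [n].
/u/ — between /n/ and /m/, before a voiced consonant — surfaces as [uː] (rule 4).
/m/ stays [m].
/a/ — between /m/ and /b/, before a voiced consonant — surfaces as [aː] (rule 4).
/b/ — between /a/ and /k/; rule 2 does not apply here → [b].
/k/ (between /b/ and /u/): rule 1 targets it, but not immediately before a stressed vowel → unchanged [k].
/u/ (between /k/ and /v/): before a voiced consonant, so rule 4 applies → [uː].
/v/ (between /u/ and /b/): no rule targets it → [v].
/b/ (between /v/ and /o/): rule 2 targets it, but not word-finally → unchanged [b].
/o/ (between /b/ and /w/): before a voiced consonant, so rule 4 applies → [oː].
/w/ (between /o/ and /e/) is unaffected → [w].
/e/ (between /w/ and /j/): before a voiced consonant, so rule 4 applies → [eː].
/j/ (word-final) is unaffected → [j].

[ˈnuːmaːbkuːvboːweːj]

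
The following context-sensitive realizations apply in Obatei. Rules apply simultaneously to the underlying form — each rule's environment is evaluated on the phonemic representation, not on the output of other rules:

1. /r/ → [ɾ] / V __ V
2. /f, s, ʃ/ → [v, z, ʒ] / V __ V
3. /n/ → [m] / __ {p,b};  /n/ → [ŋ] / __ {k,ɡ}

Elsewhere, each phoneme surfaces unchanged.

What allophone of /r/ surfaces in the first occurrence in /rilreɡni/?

[r]

/r/ (word-initial): rule 1 targets it, but not between two vowels → unchanged [r].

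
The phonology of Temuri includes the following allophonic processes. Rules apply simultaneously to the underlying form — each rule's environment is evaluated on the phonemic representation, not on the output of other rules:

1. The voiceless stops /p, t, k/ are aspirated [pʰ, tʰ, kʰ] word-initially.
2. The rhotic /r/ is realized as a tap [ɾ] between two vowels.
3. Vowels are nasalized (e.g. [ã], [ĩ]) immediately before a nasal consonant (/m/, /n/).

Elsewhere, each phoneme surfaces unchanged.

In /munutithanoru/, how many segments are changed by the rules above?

Segments that undergo a rule: /u/ → [ũ] (rule 3); /a/ → [ã] (rule 3); /r/ → [ɾ] (rule 2).
All other segments surface unchanged.

3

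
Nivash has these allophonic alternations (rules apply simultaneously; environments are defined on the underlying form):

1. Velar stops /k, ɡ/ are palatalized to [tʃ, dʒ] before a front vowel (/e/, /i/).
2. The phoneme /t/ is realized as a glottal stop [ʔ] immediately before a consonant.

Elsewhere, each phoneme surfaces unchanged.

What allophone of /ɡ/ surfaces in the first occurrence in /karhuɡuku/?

[ɡ]

/ɡ/ — between /u/ and /u/; rule 1 does not apply here → [ɡ].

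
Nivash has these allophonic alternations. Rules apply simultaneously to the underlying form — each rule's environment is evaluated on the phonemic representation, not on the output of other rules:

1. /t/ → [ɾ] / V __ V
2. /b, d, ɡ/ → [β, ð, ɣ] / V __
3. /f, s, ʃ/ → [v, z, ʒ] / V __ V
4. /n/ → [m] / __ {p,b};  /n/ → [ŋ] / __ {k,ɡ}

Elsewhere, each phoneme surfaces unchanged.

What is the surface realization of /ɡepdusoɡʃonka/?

[ɡepduzoɣʃoŋka]

/ɡ/ (word-initial) fails the environment for rule 2, so it stays [ɡ].
/d/ (between /p/ and /u/) is in the target of rule 2 but the environment (immediately after a vowel) is not met → [d].
/s/ meets the environment for rule 3 (between two vowels) → [z].
/ɡ/ meets the environment for rule 2 (immediately after a vowel) → [ɣ].
/ʃ/ — between /ɡ/ and /o/; rule 3 does not apply here → [ʃ].
/n/ (between /o/ and /k/) occurs before a labial or velar stop → [ŋ] by rule 4.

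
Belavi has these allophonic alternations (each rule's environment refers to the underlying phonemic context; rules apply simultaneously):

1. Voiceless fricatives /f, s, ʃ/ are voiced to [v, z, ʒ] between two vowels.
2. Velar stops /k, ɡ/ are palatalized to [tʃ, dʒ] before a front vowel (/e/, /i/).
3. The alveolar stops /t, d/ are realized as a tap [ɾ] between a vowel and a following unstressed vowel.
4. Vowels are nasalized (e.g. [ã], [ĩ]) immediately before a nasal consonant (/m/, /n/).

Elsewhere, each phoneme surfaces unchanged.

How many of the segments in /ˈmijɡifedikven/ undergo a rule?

Segments that undergo a rule: /ɡ/ → [dʒ] (rule 2); /f/ → [v] (rule 1); /d/ → [ɾ] (rule 3); /e/ → [ẽ] (rule 4).
All other segments surface unchanged.

4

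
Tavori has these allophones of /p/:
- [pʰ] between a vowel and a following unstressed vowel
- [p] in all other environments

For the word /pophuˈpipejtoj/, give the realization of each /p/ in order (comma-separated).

Occurrence 1 (position 1): no conditioning environment matches → elsewhere allophone [p].
Occurrence 2 (position 3): no conditioning environment matches → elsewhere allophone [p].
Occurrence 3 (position 6): no conditioning environment matches → elsewhere allophone [p].
Occurrence 4 (position 8): between a vowel and a following unstressed vowel → [pʰ].

[p], [p], [p], [pʰ]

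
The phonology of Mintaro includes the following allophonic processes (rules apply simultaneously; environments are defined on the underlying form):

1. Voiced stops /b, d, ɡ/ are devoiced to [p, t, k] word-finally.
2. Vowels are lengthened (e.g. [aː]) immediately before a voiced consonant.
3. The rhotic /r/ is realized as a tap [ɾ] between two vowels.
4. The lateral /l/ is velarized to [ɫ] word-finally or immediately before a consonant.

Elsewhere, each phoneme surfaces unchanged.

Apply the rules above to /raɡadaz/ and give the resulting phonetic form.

/r/ (word-initial): rule 3 targets it, but not between two vowels → unchanged [r].
Rule 2 applies to /a/ (between /r/ and /ɡ/: before a voiced consonant) → [aː].
/ɡ/ (between /a/ and /a/) is in the target of rule 1 but the environment (word-finally) is not met → [ɡ].
/a/ (between /ɡ/ and /d/): before a voiced consonant, so rule 2 applies → [aː].
/d/ (between /a/ and /a/) fails the environment for rule 1, so it stays [d].
/a/ (between /d/ and /z/) occurs before a voiced consonant → [aː] by rule 2.
/z/ (word-final): no rule targets it → [z].

[raːɡaːdaːz]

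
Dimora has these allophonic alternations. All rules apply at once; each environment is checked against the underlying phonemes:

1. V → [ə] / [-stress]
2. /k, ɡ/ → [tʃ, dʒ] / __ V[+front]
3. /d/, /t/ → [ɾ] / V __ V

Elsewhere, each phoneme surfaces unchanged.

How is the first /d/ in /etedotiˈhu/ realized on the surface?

[ɾ]

/d/ (between /e/ and /o/) occurs between two vowels → [ɾ] by rule 3.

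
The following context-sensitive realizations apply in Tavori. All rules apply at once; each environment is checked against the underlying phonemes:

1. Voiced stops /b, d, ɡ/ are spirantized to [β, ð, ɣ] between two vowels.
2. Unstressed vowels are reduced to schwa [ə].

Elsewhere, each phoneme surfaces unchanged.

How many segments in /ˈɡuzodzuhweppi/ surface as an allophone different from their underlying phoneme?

Segments that undergo a rule: /o/ → [ə] (rule 2); /u/ → [ə] (rule 2); /e/ → [ə] (rule 2); /i/ → [ə] (rule 2).
All other segments surface unchanged.

4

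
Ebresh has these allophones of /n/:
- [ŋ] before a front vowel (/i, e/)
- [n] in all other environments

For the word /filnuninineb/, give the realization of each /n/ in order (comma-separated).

[n], [ŋ], [ŋ], [ŋ]

Occurrence 1 (position 4): no conditioning environment matches → elsewhere allophone [n].
Occurrence 2 (position 6): before a front vowel (/i, e/) → [ŋ].
Occurrence 3 (position 8): before a front vowel (/i, e/) → [ŋ].
Occurrence 4 (position 10): before a front vowel (/i, e/) → [ŋ].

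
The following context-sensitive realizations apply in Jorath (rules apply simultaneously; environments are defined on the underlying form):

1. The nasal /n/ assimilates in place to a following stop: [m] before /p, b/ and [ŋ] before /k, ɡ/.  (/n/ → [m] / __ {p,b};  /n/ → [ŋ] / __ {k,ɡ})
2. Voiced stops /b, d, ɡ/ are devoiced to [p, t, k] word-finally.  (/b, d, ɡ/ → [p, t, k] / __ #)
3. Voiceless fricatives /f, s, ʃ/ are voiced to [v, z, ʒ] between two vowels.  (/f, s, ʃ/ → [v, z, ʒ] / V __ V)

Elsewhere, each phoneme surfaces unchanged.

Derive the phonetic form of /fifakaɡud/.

/f/ — word-initial; rule 3 does not apply here → [f].
/i/ (between /f/ and /f/): no rule targets it → [i].
/f/ meets the environment for rule 3 (between two vowels) → [v].
/a/ — not in any rule's target class → [a].
/k/ stays [k].
/a/ (between /k/ and /ɡ/): no rule targets it → [a].
/ɡ/ — between /a/ and /u/; rule 2 does not apply here → [ɡ].
/u/ — not in any rule's target class → [u].
/d/ (word-final): word-finally, so rule 2 applies → [t].

[fivakaɡut]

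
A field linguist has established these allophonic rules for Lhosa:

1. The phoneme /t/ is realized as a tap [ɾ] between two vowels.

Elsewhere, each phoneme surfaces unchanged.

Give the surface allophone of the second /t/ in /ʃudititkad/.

[t]

/t/ (between /i/ and /k/): rule 1 targets it, but not between two vowels → unchanged [t].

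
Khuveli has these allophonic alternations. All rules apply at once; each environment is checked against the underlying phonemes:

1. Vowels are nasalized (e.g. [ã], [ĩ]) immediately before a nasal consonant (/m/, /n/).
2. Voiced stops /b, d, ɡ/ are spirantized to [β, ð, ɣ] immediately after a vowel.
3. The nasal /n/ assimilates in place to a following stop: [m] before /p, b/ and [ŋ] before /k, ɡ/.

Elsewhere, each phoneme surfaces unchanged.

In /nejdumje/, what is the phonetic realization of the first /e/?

/e/ (between /n/ and /j/) fails the environment for rule 1, so it stays [e].

[e]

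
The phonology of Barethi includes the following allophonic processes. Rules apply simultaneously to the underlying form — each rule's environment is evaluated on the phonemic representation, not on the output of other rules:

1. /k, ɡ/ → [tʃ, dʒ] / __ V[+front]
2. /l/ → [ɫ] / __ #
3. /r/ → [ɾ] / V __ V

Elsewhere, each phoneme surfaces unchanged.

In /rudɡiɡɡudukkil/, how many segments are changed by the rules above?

Segments that undergo a rule: /ɡ/ → [dʒ] (rule 1); /k/ → [tʃ] (rule 1); /l/ → [ɫ] (rule 2).
All other segments surface unchanged.

3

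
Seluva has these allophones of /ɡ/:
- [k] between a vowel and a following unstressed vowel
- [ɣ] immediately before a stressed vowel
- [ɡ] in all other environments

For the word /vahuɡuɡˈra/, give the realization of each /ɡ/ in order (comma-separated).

[k], [ɡ]

Occurrence 1 (position 5): between a vowel and a following unstressed vowel → [k].
Occurrence 2 (position 7): no conditioning environment matches → elsewhere allophone [ɡ].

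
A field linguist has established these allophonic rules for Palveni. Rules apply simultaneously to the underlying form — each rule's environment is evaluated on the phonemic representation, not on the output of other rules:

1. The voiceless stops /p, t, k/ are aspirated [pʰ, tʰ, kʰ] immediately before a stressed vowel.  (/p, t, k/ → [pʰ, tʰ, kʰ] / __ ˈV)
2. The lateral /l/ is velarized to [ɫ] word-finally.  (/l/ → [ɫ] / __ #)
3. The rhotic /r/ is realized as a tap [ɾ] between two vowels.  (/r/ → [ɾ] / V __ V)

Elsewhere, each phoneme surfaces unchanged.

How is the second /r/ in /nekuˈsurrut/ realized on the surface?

/r/ (between /r/ and /u/) is in the target of rule 3 but the environment (between two vowels) is not met → [r].

[r]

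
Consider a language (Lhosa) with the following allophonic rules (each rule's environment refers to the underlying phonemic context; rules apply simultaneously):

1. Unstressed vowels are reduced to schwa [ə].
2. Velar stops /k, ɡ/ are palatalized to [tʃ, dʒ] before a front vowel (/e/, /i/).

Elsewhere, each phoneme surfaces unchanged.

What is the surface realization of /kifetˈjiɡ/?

/k/ — word-initial, before a front vowel — surfaces as [tʃ] (rule 2).
/i/ (between /k/ and /f/): in an unstressed syllable, so rule 1 applies → [ə].
/e/ (between /f/ and /t/): in an unstressed syllable, so rule 1 applies → [ə].
/i/ (between /j/ and /ɡ/) fails the environment for rule 1, so it stays [i].
/ɡ/ (word-final) is in the target of rule 2 but the environment (before a front vowel) is not met → [ɡ].

[tʃəfətˈjiɡ]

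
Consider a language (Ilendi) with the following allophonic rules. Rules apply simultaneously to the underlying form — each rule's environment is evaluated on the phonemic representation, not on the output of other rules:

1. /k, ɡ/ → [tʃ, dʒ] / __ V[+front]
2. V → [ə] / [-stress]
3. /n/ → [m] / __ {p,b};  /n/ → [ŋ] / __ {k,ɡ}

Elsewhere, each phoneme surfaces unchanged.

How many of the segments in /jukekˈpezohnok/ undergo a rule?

Segments that undergo a rule: /u/ → [ə] (rule 2); /k/ → [tʃ] (rule 1); /e/ → [ə] (rule 2); /o/ → [ə] (rule 2); /o/ → [ə] (rule 2).
All other segments surface unchanged.

5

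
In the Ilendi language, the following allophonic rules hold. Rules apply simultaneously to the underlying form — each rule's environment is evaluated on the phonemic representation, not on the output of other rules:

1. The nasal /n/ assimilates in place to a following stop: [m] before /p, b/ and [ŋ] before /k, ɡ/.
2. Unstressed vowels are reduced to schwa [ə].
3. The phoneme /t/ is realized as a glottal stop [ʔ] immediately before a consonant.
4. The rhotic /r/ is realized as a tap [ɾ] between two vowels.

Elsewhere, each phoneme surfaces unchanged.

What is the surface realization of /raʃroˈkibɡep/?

[rəʃrəˈkibɡəp]

/r/ (word-initial) fails the environment for rule 4, so it stays [r].
Rule 2 applies to /a/ (between /r/ and /ʃ/: in an unstressed syllable) → [ə].
/ʃ/ (between /a/ and /r/) is unaffected → [ʃ].
/r/ (between /ʃ/ and /o/) is in the target of rule 4 but the environment (between two vowels) is not met → [r].
/o/ (between /r/ and /k/) occurs in an unstressed syllable → [ə] by rule 2.
/k/ (between /o/ and /i/): no rule targets it → [k].
/i/ (between /k/ and /b/): rule 2 targets it, but not in an unstressed syllable → unchanged [i].
/b/ (between /i/ and /ɡ/): no rule targets it → [b].
/ɡ/ (between /b/ and /e/) is unaffected → [ɡ].
/e/ (between /ɡ/ and /p/): in an unstressed syllable, so rule 2 applies → [ə].
/p/ (word-final) is unaffected → [p].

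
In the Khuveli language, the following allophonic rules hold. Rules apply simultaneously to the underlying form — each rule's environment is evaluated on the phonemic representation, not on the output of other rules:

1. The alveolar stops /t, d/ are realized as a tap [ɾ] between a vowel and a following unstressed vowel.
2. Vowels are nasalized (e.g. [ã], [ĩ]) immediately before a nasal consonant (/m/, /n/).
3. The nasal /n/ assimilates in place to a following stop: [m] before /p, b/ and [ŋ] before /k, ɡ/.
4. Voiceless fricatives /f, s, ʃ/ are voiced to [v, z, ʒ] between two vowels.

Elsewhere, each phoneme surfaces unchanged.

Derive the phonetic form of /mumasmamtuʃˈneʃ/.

[mũmasmãmtuʃˈneʃ]

/m/ stays [m].
/u/ (between /m/ and /m/): before a nasal consonant, so rule 2 applies → [ũ].
/m/ — not in any rule's target class → [m].
/a/ (between /m/ and /s/) fails the environment for rule 2, so it stays [a].
/s/ (between /a/ and /m/) is in the target of rule 4 but the environment (between two vowels) is not met → [s].
/m/ (between /s/ and /a/) is unaffected → [m].
/a/ (between /m/ and /m/) occurs before a nasal consonant → [ã] by rule 2.
/m/ — not in any rule's target class → [m].
/t/ (between /m/ and /u/) is in the target of rule 1 but the environment (between a vowel and a following unstressed vowel) is not met → [t].
/u/ (between /t/ and /ʃ/) fails the environment for rule 2, so it stays [u].
/ʃ/ — between /u/ and /n/; rule 4 does not apply here → [ʃ].
/n/ (between /ʃ/ and /e/) is in the target of rule 3 but the environment (before a labial or velar stop) is not met → [n].
/e/ (between /n/ and /ʃ/) is in the target of rule 2 but the environment (before a nasal consonant) is not met → [e].
/ʃ/ (word-final): rule 4 targets it, but not between two vowels → unchanged [ʃ].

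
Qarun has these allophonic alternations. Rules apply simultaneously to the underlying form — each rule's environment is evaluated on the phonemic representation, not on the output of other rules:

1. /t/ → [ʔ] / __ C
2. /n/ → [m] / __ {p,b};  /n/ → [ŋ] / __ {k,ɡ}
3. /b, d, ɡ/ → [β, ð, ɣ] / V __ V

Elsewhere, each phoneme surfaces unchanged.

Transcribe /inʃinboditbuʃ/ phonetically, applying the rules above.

[inʃimboðiʔbuʃ]

/n/ (between /i/ and /ʃ/) is in the target of rule 2 but the environment (before a labial or velar stop) is not met → [n].
/n/ (between /i/ and /b/): before a labial or velar stop, so rule 2 applies → [m].
/b/ — between /n/ and /o/; rule 3 does not apply here → [b].
/d/ meets the environment for rule 3 (between two vowels) → [ð].
/t/ meets the environment for rule 1 (immediately before a consonant) → [ʔ].
/b/ (between /t/ and /u/): rule 3 targets it, but not between two vowels → unchanged [b].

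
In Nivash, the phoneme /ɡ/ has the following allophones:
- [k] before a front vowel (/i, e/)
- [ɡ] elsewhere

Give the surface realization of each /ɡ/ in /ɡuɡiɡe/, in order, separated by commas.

[ɡ], [k], [k]

Occurrence 1 (position 1): no conditioning environment matches → elsewhere allophone [ɡ].
Occurrence 2 (position 3): before a front vowel (/i, e/) → [k].
Occurrence 3 (position 5): before a front vowel (/i, e/) → [k].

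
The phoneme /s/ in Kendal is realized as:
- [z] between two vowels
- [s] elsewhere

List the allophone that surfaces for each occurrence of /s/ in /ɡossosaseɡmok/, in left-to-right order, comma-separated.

[s], [s], [z], [z]

Occurrence 1 (position 3): no conditioning environment matches → elsewhere allophone [s].
Occurrence 2 (position 4): no conditioning environment matches → elsewhere allophone [s].
Occurrence 3 (position 6): between two vowels → [z].
Occurrence 4 (position 8): between two vowels → [z].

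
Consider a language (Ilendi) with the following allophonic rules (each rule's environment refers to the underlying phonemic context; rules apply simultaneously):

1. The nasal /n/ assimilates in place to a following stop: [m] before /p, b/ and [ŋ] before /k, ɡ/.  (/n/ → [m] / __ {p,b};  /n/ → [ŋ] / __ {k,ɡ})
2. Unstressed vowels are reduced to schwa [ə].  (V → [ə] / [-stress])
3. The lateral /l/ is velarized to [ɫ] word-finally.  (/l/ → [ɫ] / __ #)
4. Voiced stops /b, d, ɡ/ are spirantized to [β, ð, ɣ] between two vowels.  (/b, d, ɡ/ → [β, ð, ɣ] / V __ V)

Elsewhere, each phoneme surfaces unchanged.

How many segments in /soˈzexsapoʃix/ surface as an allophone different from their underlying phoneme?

Segments that undergo a rule: /o/ → [ə] (rule 2); /a/ → [ə] (rule 2); /o/ → [ə] (rule 2); /i/ → [ə] (rule 2).
All other segments surface unchanged.

4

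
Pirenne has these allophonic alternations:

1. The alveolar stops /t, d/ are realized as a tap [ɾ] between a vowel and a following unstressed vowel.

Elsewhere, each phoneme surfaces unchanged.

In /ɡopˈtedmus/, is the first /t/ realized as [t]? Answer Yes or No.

Yes

/t/ (between /p/ and /e/) is in the target of rule 1 but the environment (between a vowel and a following unstressed vowel) is not met → [t].
The actual realization is [t], which matches [t].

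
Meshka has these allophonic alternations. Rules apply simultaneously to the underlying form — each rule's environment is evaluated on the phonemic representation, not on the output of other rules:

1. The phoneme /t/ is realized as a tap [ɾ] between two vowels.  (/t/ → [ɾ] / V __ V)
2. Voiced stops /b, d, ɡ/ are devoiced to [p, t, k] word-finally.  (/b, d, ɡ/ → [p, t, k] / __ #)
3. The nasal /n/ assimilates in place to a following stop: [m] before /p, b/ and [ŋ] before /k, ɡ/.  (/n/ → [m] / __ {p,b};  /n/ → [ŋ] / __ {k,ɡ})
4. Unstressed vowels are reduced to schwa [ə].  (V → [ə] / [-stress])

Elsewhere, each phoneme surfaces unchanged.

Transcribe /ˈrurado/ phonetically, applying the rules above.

[ˈrurədə]

/r/ — not in any rule's target class → [r].
/u/ (between /r/ and /r/) is in the target of rule 4 but the environment (in an unstressed syllable) is not met → [u].
/r/ — not in any rule's target class → [r].
/a/ (between /r/ and /d/): in an unstressed syllable, so rule 4 applies → [ə].
/d/ — between /a/ and /o/; rule 2 does not apply here → [d].
/o/ meets the environment for rule 4 (in an unstressed syllable) → [ə].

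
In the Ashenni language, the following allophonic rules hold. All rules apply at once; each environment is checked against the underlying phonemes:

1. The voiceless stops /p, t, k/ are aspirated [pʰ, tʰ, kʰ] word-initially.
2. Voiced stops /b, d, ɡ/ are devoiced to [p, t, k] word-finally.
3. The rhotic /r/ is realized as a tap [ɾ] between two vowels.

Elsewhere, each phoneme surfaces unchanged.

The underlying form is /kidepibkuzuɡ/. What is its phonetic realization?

[kʰidepibkuzuk]

Rule 1 applies to /k/ (word-initial: word-initially) → [kʰ].
/i/ (between /k/ and /d/) is unaffected → [i].
/d/ (between /i/ and /e/): rule 2 targets it, but not word-finally → unchanged [d].
/e/ (between /d/ and /p/): no rule targets it → [e].
/p/ — between /e/ and /i/; rule 1 does not apply here → [p].
/i/ (between /p/ and /b/): no rule targets it → [i].
/b/ (between /i/ and /k/): rule 2 targets it, but not word-finally → unchanged [b].
/k/ (between /b/ and /u/) is in the target of rule 1 but the environment (word-initially) is not met → [k].
/u/ — not in any rule's target class → [u].
/z/ stays [z].
/u/ — not in any rule's target class → [u].
/ɡ/ (word-final) occurs word-finally → [k] by rule 2.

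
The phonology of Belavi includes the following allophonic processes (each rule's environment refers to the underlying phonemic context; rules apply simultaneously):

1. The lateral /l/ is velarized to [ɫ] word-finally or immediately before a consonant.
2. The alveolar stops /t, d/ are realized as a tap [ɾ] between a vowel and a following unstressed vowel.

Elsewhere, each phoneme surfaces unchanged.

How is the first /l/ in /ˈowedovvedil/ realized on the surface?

Rule 1 applies to /l/ (word-final: word-finally or immediately before a consonant) → [ɫ].

[ɫ]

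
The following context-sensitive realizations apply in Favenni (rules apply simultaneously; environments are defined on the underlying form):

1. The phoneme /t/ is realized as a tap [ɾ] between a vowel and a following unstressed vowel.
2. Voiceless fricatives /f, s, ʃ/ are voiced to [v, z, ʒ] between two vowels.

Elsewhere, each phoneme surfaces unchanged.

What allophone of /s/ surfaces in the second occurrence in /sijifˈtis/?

[s]

/s/ (word-final) is in the target of rule 2 but the environment (between two vowels) is not met → [s].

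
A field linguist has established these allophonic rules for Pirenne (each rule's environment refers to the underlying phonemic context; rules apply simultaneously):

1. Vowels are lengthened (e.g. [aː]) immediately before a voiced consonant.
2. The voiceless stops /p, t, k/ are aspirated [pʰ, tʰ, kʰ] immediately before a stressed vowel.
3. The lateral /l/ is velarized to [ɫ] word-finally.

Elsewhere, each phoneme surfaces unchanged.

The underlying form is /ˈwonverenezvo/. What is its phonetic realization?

/o/ (between /w/ and /n/): before a voiced consonant, so rule 1 applies → [oː].
/e/ — between /v/ and /r/, before a voiced consonant — surfaces as [eː] (rule 1).
/e/ — between /r/ and /n/, before a voiced consonant — surfaces as [eː] (rule 1).
/e/ — between /n/ and /z/, before a voiced consonant — surfaces as [eː] (rule 1).
/o/ (word-final) is in the target of rule 1 but the environment (before a voiced consonant) is not met → [o].

[ˈwoːnveːreːneːzvo]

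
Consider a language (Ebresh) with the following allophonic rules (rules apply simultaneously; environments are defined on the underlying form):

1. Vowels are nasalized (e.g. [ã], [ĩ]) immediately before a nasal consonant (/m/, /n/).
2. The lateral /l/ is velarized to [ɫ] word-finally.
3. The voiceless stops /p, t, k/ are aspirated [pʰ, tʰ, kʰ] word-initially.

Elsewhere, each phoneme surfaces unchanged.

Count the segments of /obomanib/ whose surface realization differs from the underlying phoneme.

2

Segments that undergo a rule: /o/ → [õ] (rule 1); /a/ → [ã] (rule 1).
All other segments surface unchanged.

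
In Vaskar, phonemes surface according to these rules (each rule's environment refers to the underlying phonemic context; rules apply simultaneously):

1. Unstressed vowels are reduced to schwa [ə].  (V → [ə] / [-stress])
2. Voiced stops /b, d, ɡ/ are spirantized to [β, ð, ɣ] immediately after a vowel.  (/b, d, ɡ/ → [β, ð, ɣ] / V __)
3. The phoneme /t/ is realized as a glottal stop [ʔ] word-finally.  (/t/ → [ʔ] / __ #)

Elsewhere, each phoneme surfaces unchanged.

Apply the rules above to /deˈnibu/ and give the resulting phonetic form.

/d/ (word-initial) is in the target of rule 2 but the environment (immediately after a vowel) is not met → [d].
/e/ meets the environment for rule 1 (in an unstressed syllable) → [ə].
/n/ (between /e/ and /i/): no rule targets it → [n].
/i/ (between /n/ and /b/): rule 1 targets it, but not in an unstressed syllable → unchanged [i].
/b/ (between /i/ and /u/): immediately after a vowel, so rule 2 applies → [β].
/u/ meets the environment for rule 1 (in an unstressed syllable) → [ə].

[dəˈniβə]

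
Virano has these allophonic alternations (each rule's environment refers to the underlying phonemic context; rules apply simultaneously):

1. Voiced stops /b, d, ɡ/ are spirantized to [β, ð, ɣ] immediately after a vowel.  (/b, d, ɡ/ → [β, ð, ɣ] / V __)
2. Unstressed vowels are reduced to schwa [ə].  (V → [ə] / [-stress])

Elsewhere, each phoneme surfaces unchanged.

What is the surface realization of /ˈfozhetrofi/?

/f/ — not in any rule's target class → [f].
/o/ (between /f/ and /z/) is in the target of rule 2 but the environment (in an unstressed syllable) is not met → [o].
/z/ stays [z].
/h/ (between /z/ and /e/): no rule targets it → [h].
/e/ (between /h/ and /t/) occurs in an unstressed syllable → [ə] by rule 2.
/t/ stays [t].
/r/ — not in any rule's target class → [r].
/o/ meets the environment for rule 2 (in an unstressed syllable) → [ə].
/f/ (between /o/ and /i/) is unaffected → [f].
/i/ meets the environment for rule 2 (in an unstressed syllable) → [ə].

[ˈfozhətrəfə]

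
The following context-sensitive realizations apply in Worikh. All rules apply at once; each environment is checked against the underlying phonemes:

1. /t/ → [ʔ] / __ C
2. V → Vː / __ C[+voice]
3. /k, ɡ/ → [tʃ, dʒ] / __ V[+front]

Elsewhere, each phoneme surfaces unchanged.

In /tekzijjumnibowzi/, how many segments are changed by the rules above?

Segments that undergo a rule: /i/ → [iː] (rule 2); /u/ → [uː] (rule 2); /i/ → [iː] (rule 2); /o/ → [oː] (rule 2).
All other segments surface unchanged.

4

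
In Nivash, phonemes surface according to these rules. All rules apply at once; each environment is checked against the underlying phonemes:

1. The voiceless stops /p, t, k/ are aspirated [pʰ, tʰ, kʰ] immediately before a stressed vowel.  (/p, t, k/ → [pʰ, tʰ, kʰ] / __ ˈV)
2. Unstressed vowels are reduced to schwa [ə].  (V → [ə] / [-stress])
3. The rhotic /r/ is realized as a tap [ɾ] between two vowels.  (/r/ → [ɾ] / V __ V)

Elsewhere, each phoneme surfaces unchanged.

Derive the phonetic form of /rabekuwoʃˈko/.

/r/ (word-initial) is in the target of rule 3 but the environment (between two vowels) is not met → [r].
/a/ (between /r/ and /b/) occurs in an unstressed syllable → [ə] by rule 2.
/b/ — not in any rule's target class → [b].
/e/ meets the environment for rule 2 (in an unstressed syllable) → [ə].
/k/ — between /e/ and /u/; rule 1 does not apply here → [k].
/u/ meets the environment for rule 2 (in an unstressed syllable) → [ə].
/w/ (between /u/ and /o/): no rule targets it → [w].
Rule 2 applies to /o/ (between /w/ and /ʃ/: in an unstressed syllable) → [ə].
/ʃ/ (between /o/ and /k/): no rule targets it → [ʃ].
/k/ (between /ʃ/ and /o/) occurs immediately before a stressed vowel → [kʰ] by rule 1.
/o/ — word-final; rule 2 does not apply here → [o].

[rəbəkəwəʃˈkʰo]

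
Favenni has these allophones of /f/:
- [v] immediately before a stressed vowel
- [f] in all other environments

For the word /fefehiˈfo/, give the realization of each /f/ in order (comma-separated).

Occurrence 1 (position 1): no conditioning environment matches → elsewhere allophone [f].
Occurrence 2 (position 3): no conditioning environment matches → elsewhere allophone [f].
Occurrence 3 (position 7): immediately before a stressed vowel → [v].

[f], [f], [v]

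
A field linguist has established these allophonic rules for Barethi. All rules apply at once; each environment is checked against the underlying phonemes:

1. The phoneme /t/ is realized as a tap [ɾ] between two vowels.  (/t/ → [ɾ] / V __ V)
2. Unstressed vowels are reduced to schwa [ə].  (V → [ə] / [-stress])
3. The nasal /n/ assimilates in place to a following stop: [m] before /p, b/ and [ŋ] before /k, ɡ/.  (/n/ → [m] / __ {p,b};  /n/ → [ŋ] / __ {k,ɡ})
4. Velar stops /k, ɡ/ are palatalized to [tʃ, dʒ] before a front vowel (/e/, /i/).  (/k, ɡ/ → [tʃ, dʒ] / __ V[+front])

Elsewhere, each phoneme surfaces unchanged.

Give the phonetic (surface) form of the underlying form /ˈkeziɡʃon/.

/k/ meets the environment for rule 4 (before a front vowel) → [tʃ].
/e/ (between /k/ and /z/) fails the environment for rule 2, so it stays [e].
/i/ (between /z/ and /ɡ/) occurs in an unstressed syllable → [ə] by rule 2.
/ɡ/ — between /i/ and /ʃ/; rule 4 does not apply here → [ɡ].
/o/ — between /ʃ/ and /n/, in an unstressed syllable — surfaces as [ə] (rule 2).
/n/ (word-final) is in the target of rule 3 but the environment (before a labial or velar stop) is not met → [n].

[ˈtʃezəɡʃən]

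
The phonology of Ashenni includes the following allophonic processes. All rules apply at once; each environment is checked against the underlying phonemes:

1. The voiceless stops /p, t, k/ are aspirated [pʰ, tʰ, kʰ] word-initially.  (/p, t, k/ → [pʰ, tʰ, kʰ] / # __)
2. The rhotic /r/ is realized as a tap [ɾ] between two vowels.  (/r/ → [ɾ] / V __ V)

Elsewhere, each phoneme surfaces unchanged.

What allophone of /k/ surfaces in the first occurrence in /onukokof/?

/k/ (between /u/ and /o/): rule 1 targets it, but not word-initially → unchanged [k].

[k]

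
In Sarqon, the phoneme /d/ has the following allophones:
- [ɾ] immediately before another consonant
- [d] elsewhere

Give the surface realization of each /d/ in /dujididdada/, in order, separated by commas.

[d], [d], [ɾ], [d], [d]

Occurrence 1 (position 1): no conditioning environment matches → elsewhere allophone [d].
Occurrence 2 (position 5): no conditioning environment matches → elsewhere allophone [d].
Occurrence 3 (position 7): immediately before another consonant → [ɾ].
Occurrence 4 (position 8): no conditioning environment matches → elsewhere allophone [d].
Occurrence 5 (position 10): no conditioning environment matches → elsewhere allophone [d].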